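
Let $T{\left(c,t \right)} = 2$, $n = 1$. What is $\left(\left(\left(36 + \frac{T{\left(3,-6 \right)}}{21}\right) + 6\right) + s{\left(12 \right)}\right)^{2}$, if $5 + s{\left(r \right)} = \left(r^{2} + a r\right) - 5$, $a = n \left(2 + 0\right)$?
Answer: $\frac{17656804}{441} \approx 40038.0$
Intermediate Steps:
$a = 2$ ($a = 1 \left(2 + 0\right) = 1 \cdot 2 = 2$)
$s{\left(r \right)} = -10 + r^{2} + 2 r$ ($s{\left(r \right)} = -5 - \left(5 - r^{2} - 2 r\right) = -5 + \left(-5 + r^{2} + 2 r\right) = -10 + r^{2} + 2 r$)
$\left(\left(\left(36 + \frac{T{\left(3,-6 \right)}}{21}\right) + 6\right) + s{\left(12 \right)}\right)^{2} = \left(\left(\left(36 + \frac{2}{21}\right) + 6\right) + \left(-10 + 12^{2} + 2 \cdot 12\right)\right)^{2} = \left(\left(\left(36 + 2 \cdot \frac{1}{21}\right) + 6\right) + \left(-10 + 144 + 24\right)\right)^{2} = \left(\left(\left(36 + \frac{2}{21}\right) + 6\right) + 158\right)^{2} = \left(\left(\frac{758}{21} + 6\right) + 158\right)^{2} = \left(\frac{884}{21} + 158\right)^{2} = \left(\frac{4202}{21}\right)^{2} = \frac{17656804}{441}$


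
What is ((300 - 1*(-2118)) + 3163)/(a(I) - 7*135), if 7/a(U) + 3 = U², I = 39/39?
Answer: -11162/1897 ≈ -5.8840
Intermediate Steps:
I = 1 (I = 39*(1/39) = 1)
a(U) = 7/(-3 + U²)
((300 - 1*(-2118)) + 3163)/(a(I) - 7*135) = ((300 - 1*(-2118)) + 3163)/(7/(-3 + 1²) - 7*135) = ((300 + 2118) + 3163)/(7/(-3 + 1) - 945) = (2418 + 3163)/(7/(-2) - 945) = 5581/(7*(-½) - 945) = 5581/(-7/2 - 945) = 5581/(-1897/2) = 5581*(-2/1897) = -11162/1897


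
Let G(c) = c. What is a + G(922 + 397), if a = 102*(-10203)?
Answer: -1039387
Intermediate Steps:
a = -1040706
a + G(922 + 397) = -1040706 + (922 + 397) = -1040706 + 1319 = -1039387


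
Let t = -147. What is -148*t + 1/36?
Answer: 783217/36 ≈ 21756.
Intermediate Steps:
-148*t + 1/36 = -148*(-147) + 1/36 = 21756 + 1/36 = 783217/36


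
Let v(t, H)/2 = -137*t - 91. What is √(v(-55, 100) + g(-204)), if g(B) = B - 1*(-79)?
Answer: √14763 ≈ 121.50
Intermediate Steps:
v(t, H) = -182 - 274*t (v(t, H) = 2*(-137*t - 91) = 2*(-91 - 137*t) = -182 - 274*t)
g(B) = 79 + B (g(B) = B + 79 = 79 + B)
√(v(-55, 100) + g(-204)) = √((-182 - 274*(-55)) + (79 - 204)) = √((-182 + 15070) - 125) = √(14888 - 125) = √14763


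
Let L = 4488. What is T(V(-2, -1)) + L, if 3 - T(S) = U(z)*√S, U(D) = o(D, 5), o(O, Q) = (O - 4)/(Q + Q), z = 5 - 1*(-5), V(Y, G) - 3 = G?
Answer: 4491 - 3*√2/5 ≈ 4490.1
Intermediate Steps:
V(Y, G) = 3 + G
z = 10 (z = 5 + 5 = 10)
o(O, Q) = (-4 + O)/(2*Q) (o(O, Q) = (-4 + O)/((2*Q)) = (-4 + O)*(1/(2*Q)) = (-4 + O)/(2*Q))
U(D) = -⅖ + D/10 (U(D) = (½)*(-4 + D)/5 = (½)*(⅕)*(-4 + D) = -⅖ + D/10)
T(S) = 3 - 3*√S/5 (T(S) = 3 - (-⅖ + (⅒)*10)*√S = 3 - (-⅖ + 1)*√S = 3 - 3*√S/5)
T(V(-2, -1)) + L = (3 - 3*√(3 - 1)/5) + 4488 = (3 - 3*√2/5) + 4488 = 4491 - 3*√2/5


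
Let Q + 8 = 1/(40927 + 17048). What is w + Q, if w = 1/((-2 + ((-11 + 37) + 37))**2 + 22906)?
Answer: -12349517998/1543700325 ≈ -7.9999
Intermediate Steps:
w = 1/26627 (w = 1/((-2 + (26 + 37))**2 + 22906) = 1/((-2 + 63)**2 + 22906) = 1/(61**2 + 22906) = 1/(3721 + 22906) = 1/26627 ≈ 3.7556e-5)
Q = -463799/57975 (Q = -8 + 1/(40927 + 17048) = -8 + 1/57975 = -463799/57975 ≈ -8.0000)
w + Q = 1/26627 - 463799/57975 = -12349517998/1543700325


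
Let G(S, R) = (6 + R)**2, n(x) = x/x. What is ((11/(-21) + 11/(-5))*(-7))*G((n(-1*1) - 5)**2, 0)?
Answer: 3432/5 ≈ 686.40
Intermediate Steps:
n(x) = 1
((11/(-21) + 11/(-5))*(-7))*G((n(-1*1) - 5)**2, 0) = ((11/(-21) + 11/(-5))*(-7))*(6 + 0)**2 = ((11*(-1/21) + 11*(-1/5))*(-7))*6**2 = ((-11/21 - 11/5)*(-7))*36 = -286/105*(-7)*36 = (286/15)*36 = 3432/5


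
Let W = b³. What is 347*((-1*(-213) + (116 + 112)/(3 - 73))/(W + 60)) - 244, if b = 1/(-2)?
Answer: 16287956/16765 ≈ 971.54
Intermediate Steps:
b = -½ ≈ -0.50000
W = -⅛ (W = (-½)³ = -⅛ ≈ -0.12500)
347*((-1*(-213) + (116 + 112)/(3 - 73))/(W + 60)) - 244 = 347*((-1*(-213) + (116 + 112)/(3 - 73))/(-⅛ + 60)) - 244 = 347*((213 + 228/(-70))/(479/8)) - 244 = 347*((213 + 228*(-1/70))*(8/479)) - 244 = 347*((213 - 114/35)*(8/479)) - 244 = 347*((7341/35)*(8/479)) - 244 = 347*(58728/16765) - 244 = 20378616/16765 - 244 = 16287956/16765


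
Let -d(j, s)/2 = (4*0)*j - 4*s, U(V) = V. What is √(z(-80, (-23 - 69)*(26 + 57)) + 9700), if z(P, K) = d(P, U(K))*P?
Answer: 2*√1224185 ≈ 2212.9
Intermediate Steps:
d(j, s) = 8*s (d(j, s) = -2*((4*0)*j - 4*s) = -2*(0*j - 4*s) = -2*(0 - 4*s) = -(-8)*s = 8*s)
z(P, K) = 8*K*P (z(P, K) = (8*K)*P = 8*K*P)
√(z(-80, (-23 - 69)*(26 + 57)) + 9700) = √(8*((-23 - 69)*(26 + 57))*(-80) + 9700) = √(8*(-92*83)*(-80) + 9700) = √(8*(-7636)*(-80) + 9700) = √(4887040 + 9700) = √4896740 = 2*√1224185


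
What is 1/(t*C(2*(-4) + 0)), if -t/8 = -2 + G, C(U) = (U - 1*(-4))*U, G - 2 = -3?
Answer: 1/768 ≈ 0.0013021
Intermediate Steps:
G = -1 (G = 2 - 3 = -1)
C(U) = U*(4 + U) (C(U) = (U + 4)*U = (4 + U)*U = U*(4 + U))
t = 24 (t = -8*(-2 - 1) = -8*(-3) = 24)
1/(t*C(2*(-4) + 0)) = 1/(24*((2*(-4) + 0)*(4 + (2*(-4) + 0)))) = 1/(24*((-8 + 0)*(4 + (-8 + 0)))) = 1/(24*(-8*(4 - 8))) = 1/(24*(-8*(-4))) = 1/(24*32) = 1/768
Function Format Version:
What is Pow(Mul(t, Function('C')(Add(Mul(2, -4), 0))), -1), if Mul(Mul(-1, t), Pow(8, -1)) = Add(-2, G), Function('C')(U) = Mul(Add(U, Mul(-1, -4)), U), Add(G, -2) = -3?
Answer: Rational(1, 768) ≈ 0.0013021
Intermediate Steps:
G = -1 (G = Add(2, -3) = -1)
Function('C')(U) = Mul(U, Add(4, U)) (Function('C')(U) = Mul(Add(U, 4), U) = Mul(Add(4, U), U) = Mul(U, Add(4, U)))
t = 24 (t = Mul(-8, Add(-2, -1)) = Mul(-8, -3) = 24)
Pow(Mul(t, Function('C')(Add(Mul(2, -4), 0))), -1) = Pow(Mul(24, Mul(Add(Mul(2, -4), 0), Add(4, Add(Mul(2, -4), 0)))), -1) = Pow(Mul(24, Mul(Add(-8, 0), Add(4, Add(-8, 0)))), -1) = Pow(Mul(24, Mul(-8, Add(4, -8))), -1) = Pow(Mul(24, Mul(-8, -4)), -1) = Pow(Mul(24, 32), -1) = Pow(768, -1) = Rational(1, 768)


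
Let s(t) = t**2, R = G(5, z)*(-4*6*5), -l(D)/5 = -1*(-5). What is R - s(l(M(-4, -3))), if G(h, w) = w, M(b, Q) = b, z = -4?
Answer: -145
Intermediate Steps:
l(D) = -25 (l(D) = -(-5)*(-5) = -5*5 = -25)
R = 480 (R = -4*(-4*6)*5 = -(-96)*5 = -4*(-120) = 480)
R - s(l(M(-4, -3))) = 480 - 1*(-25)**2 = 480 - 1*625 = 480 - 625 = -145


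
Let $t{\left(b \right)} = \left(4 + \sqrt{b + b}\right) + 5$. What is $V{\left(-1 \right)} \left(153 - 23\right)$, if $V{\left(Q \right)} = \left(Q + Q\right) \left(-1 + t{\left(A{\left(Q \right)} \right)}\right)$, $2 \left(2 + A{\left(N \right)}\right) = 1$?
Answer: $-2080 - 260 i \sqrt{3} \approx -2080.0 - 450.33 i$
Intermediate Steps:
$A{\left(N \right)} = - \frac{3}{2}$ ($A{\left(N \right)} = -2 + \frac{1}{2} \cdot 1 = -2 + \frac{1}{2} = - \frac{3}{2}$)
$t{\left(b \right)} = 9 + \sqrt{2} \sqrt{b}$ ($t{\left(b \right)} = \left(4 + \sqrt{2 b}\right) + 5 = \left(4 + \sqrt{2} \sqrt{b}\right) + 5 = 9 + \sqrt{2} \sqrt{b}$)
$V{\left(Q \right)} = 2 Q \left(8 + i \sqrt{3}\right)$ ($V{\left(Q \right)} = \left(Q + Q\right) \left(-1 + \left(9 + \sqrt{2} \sqrt{- \frac{3}{2}}\right)\right) = 2 Q \left(-1 + \left(9 + \sqrt{2} \frac{i \sqrt{6}}{2}\right)\right) = 2 Q \left(-1 + \left(9 + i \sqrt{3}\right)\right) = 2 Q \left(8 + i \sqrt{3}\right)$)
$V{\left(-1 \right)} \left(153 - 23\right) = 2 \left(-1\right) \left(8 + i \sqrt{3}\right) \left(153 - 23\right) = \left(-16 - 2 i \sqrt{3}\right) 130 = -2080 - 260 i \sqrt{3}$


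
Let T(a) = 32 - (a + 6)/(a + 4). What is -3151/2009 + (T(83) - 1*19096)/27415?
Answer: -10847707768/4791675945 ≈ -2.2639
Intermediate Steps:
T(a) = 32 - (6 + a)/(4 + a)
-3151/2009 + (T(83) - 1*19096)/27415 = -3151/2009 + ((122 + 31*83)/(4 + 83) - 1*19096)/27415 = -3151*1/2009 + ((122 + 2573)/87 - 19096)*(1/27415) = -3151/2009 + ((1/87)*2695 - 19096)*(1/27415) = -3151/2009 + (2695/87 - 19096)*(1/27415) = -3151/2009 - 1658657/87*1/27415 = -3151/2009 - 1658657/2385105 = -10847707768/4791675945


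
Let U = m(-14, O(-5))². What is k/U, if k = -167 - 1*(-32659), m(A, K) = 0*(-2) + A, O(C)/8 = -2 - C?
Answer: 8123/49 ≈ 165.78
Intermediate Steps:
O(C) = -16 - 8*C (O(C) = 8*(-2 - C) = -16 - 8*C)
m(A, K) = A (m(A, K) = 0 + A = A)
k = 32492 (k = -167 + 32659 = 32492)
U = 196 (U = (-14)² = 196)
k/U = 32492/196 = 32492*(1/196) = 8123/49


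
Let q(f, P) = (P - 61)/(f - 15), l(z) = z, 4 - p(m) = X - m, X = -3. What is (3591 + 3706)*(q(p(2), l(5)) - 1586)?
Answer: -34514810/3 ≈ -1.1505e+7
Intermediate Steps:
p(m) = 7 + m (p(m) = 4 - (-3 - m) = 4 + (3 + m) = 7 + m)
q(f, P) = (-61 + P)/(-15 + f)
(3591 + 3706)*(q(p(2), l(5)) - 1586) = (3591 + 3706)*((-61 + 5)/(-15 + (7 + 2)) - 1586) = 7297*(-56/(-15 + 9) - 1586) = 7297*(-56/(-6) - 1586) = 7297*(-⅙*(-56) - 1586) = 7297*(28/3 - 1586) = 7297*(-4730/3) = -34514810/3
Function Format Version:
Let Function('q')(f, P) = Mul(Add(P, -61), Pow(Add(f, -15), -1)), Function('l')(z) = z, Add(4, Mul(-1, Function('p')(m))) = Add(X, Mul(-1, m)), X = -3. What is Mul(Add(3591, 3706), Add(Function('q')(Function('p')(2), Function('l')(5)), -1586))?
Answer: Rational(-34514810, 3) ≈ -1.1505e+7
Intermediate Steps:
Function('p')(m) = Add(7, m) (Function('p')(m) = Add(4, Mul(-1, Add(-3, Mul(-1, m)))) = Add(4, Add(3, m)) = Add(7, m))
Function('q')(f, P) = Mul(Pow(Add(-15, f), -1), Add(-61, P)) (Function('q')(f, P) = Mul(Add(-61, P), Pow(Add(-15, f), -1)) = Mul(Pow(Add(-15, f), -1), Add(-61, P)))
Mul(Add(3591, 3706), Add(Function('q')(Function('p')(2), Function('l')(5)), -1586)) = Mul(Add(3591, 3706), Add(Mul(Pow(Add(-15, Add(7, 2)), -1), Add(-61, 5)), -1586)) = Mul(7297, Add(Mul(Pow(Add(-15, 9), -1), -56), -1586)) = Mul(7297, Add(Mul(Pow(-6, -1), -56), -1586)) = Mul(7297, Add(Mul(Rational(-1, 6), -56), -1586)) = Mul(7297, Add(Rational(28, 3), -1586)) = Mul(7297, Rational(-4730, 3)) = Rational(-34514810, 3)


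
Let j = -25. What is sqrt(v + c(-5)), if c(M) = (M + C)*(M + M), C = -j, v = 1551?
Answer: sqrt(1351) ≈ 36.756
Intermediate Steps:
C = 25 (C = -1*(-25) = 25)
c(M) = 2*M*(25 + M) (c(M) = (M + 25)*(M + M) = (25 + M)*(2*M) = 2*M*(25 + M))
sqrt(v + c(-5)) = sqrt(1551 + 2*(-5)*(25 - 5)) = sqrt(1551 + 2*(-5)*20) = sqrt(1551 - 200) = sqrt(1351)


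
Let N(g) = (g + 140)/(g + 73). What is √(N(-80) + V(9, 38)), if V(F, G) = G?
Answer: √1442/7 ≈ 5.4248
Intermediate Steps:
N(g) = (140 + g)/(73 + g)
√(N(-80) + V(9, 38)) = √((140 - 80)/(73 - 80) + 38) = √(60/(-7) + 38) = √(-⅐*60 + 38) = √(-60/7 + 38) = √(206/7) = √1442/7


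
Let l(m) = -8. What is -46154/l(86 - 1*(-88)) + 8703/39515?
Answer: 911922467/158060 ≈ 5769.5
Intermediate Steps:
-46154/l(86 - 1*(-88)) + 8703/39515 = -46154/(-8) + 8703/39515 = -46154*(-⅛) + 8703*(1/39515) = 23077/4 + 8703/39515 = 911922467/158060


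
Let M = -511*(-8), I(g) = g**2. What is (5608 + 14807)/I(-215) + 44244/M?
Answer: 106431771/9448390 ≈ 11.265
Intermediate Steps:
M = 4088
(5608 + 14807)/I(-215) + 44244/M = (5608 + 14807)/((-215)**2) + 44244/4088 = 20415/46225 + 44244*(1/4088) = 20415*(1/46225) + 11061/1022 = 4083/9245 + 11061/1022 = 106431771/9448390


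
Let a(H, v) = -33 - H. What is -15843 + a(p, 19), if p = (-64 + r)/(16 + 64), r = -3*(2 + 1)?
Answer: -1270007/80 ≈ -15875.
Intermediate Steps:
r = -9 (r = -3*3 = -9)
p = -73/80 (p = (-64 - 9)/(16 + 64) = -73/80 ≈ -0.91250)
-15843 + a(p, 19) = -15843 + (-33 - 1*(-73/80)) = -15843 + (-33 + 73/80) = -15843 - 2567/80 = -1270007/80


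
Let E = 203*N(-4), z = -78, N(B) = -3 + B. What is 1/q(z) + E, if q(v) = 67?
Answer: -95206/67 ≈ -1421.0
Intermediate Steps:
E = -1421 (E = 203*(-3 - 4) = 203*(-7) = -1421)
1/q(z) + E = 1/67 - 1421 = -95206/67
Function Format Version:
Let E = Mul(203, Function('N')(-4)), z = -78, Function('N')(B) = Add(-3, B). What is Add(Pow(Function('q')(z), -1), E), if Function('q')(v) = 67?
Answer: Rational(-95206, 67) ≈ -1421.0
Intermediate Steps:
E = -1421 (E = Mul(203, Add(-3, -4)) = Mul(203, -7) = -1421)
Add(Pow(Function('q')(z), -1), E) = Add(Pow(67, -1), -1421) = Add(Rational(1, 67), -1421) = Rational(-95206, 67)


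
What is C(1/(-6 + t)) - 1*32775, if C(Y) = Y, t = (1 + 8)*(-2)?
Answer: -786601/24 ≈ -32775.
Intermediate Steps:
t = -18 (t = 9*(-2) = -18)
C(1/(-6 + t)) - 1*32775 = 1/(-6 - 18) - 1*32775 = 1/(-24) - 32775 = -1/24 - 32775 = -786601/24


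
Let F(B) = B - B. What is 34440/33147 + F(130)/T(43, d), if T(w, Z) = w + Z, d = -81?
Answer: 11480/11049 ≈ 1.0390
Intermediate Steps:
F(B) = 0
T(w, Z) = Z + w
34440/33147 + F(130)/T(43, d) = 34440/33147 + 0/(-81 + 43) = 34440*(1/33147) + 0/(-38) = 11480/11049 + 0*(-1/38) = 11480/11049 + 0 = 11480/11049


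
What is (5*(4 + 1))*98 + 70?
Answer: 2520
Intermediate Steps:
(5*(4 + 1))*98 + 70 = (5*5)*98 + 70 = 25*98 + 70 = 2450 + 70 = 2520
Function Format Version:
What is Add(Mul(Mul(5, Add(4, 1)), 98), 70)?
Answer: 2520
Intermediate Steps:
Add(Mul(Mul(5, Add(4, 1)), 98), 70) = Add(Mul(Mul(5, 5), 98), 70) = Add(Mul(25, 98), 70) = Add(2450, 70) = 2520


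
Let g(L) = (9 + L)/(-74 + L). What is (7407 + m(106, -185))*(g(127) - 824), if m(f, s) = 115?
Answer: -327477792/53 ≈ -6.1788e+6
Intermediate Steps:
g(L) = (9 + L)/(-74 + L)
(7407 + m(106, -185))*(g(127) - 824) = (7407 + 115)*((9 + 127)/(-74 + 127) - 824) = 7522*(136/53 - 824) = 7522*(-43536/53) = -327477792/53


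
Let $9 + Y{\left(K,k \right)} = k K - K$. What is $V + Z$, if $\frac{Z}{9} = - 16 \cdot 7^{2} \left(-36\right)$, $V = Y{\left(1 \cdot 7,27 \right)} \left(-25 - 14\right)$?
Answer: $247269$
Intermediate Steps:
$Y{\left(K,k \right)} = -9 - K + K k$ ($Y{\left(K,k \right)} = -9 + \left(k K - K\right) = -9 + \left(K k - K\right) = -9 + \left(- K + K k\right) = -9 - K + K k$)
$V = -6747$ ($V = \left(-9 - 1 \cdot 7 + 1 \cdot 7 \cdot 27\right) \left(-25 - 14\right) = \left(-9 - 7 + 7 \cdot 27\right) \left(-39\right) = \left(-9 - 7 + 189\right) \left(-39\right) = 173 \left(-39\right) = -6747$)
$Z = 254016$ ($Z = 9 - 16 \cdot 7^{2} \left(-36\right) = 9 \left(-16\right) 49 \left(-36\right) = 9 \left(\left(-784\right) \left(-36\right)\right) = 9 \cdot 28224 = 254016$)
$V + Z = -6747 + 254016 = 247269$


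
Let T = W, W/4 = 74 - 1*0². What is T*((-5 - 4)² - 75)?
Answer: 1776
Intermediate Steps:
W = 296 (W = 4*(74 - 1*0²) = 4*(74 - 1*0) = 4*(74 + 0) = 4*74 = 296)
T = 296
T*((-5 - 4)² - 75) = 296*((-5 - 4)² - 75) = 296*((-9)² - 75) = 296*(81 - 75) = 296*6 = 1776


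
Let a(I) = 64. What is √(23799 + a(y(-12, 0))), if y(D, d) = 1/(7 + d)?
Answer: 7*√487 ≈ 154.48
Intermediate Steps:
√(23799 + a(y(-12, 0))) = √(23799 + 64) = √23863 = 7*√487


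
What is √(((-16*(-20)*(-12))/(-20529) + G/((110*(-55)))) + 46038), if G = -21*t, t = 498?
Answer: √6521582284296171/376365 ≈ 214.57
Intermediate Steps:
G = -10458 (G = -21*498 = -10458)
√(((-16*(-20)*(-12))/(-20529) + G/((110*(-55)))) + 46038) = √(((-16*(-20)*(-12))/(-20529) - 10458/(110*(-55))) + 46038) = √(((320*(-12))*(-1/20529) - 10458/(-6050)) + 46038) = √((-3840*(-1/20529) - 10458*(-1/6050)) + 46038) = √((1280/6843 + 5229/3025) + 46038) = √(39654047/20700075 + 46038) = √(953029706897/20700075) = √6521582284296171/376365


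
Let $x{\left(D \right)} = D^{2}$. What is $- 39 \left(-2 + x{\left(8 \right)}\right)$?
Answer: $-2418$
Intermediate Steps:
$- 39 \left(-2 + x{\left(8 \right)}\right) = - 39 \left(-2 + 8^{2}\right) = - 39 \left(-2 + 64\right) = \left(-39\right) 62 = -2418$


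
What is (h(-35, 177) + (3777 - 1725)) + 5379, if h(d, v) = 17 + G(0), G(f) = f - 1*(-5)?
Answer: 7453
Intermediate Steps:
G(f) = 5 + f (G(f) = f + 5 = 5 + f)
h(d, v) = 22 (h(d, v) = 17 + (5 + 0) = 17 + 5 = 22)
(h(-35, 177) + (3777 - 1725)) + 5379 = (22 + (3777 - 1725)) + 5379 = (22 + 2052) + 5379 = 2074 + 5379 = 7453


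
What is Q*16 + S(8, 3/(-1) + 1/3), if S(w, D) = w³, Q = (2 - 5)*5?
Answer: 272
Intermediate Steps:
Q = -15 (Q = -3*5 = -15)
Q*16 + S(8, 3/(-1) + 1/3) = -15*16 + 8³ = -240 + 512 = 272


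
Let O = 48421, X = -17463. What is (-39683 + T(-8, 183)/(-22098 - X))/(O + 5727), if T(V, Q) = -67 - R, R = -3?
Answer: -183930641/250975980 ≈ -0.73286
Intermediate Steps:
T(V, Q) = -64 (T(V, Q) = -67 - 1*(-3) = -67 + 3 = -64)
(-39683 + T(-8, 183)/(-22098 - X))/(O + 5727) = (-39683 - 64/(-22098 - 1*(-17463)))/(48421 + 5727) = (-39683 - 64/(-22098 + 17463))/54148 = (-39683 - 64/(-4635))*(1/54148) = (-39683 - 64*(-1/4635))*(1/54148) = (-39683 + 64/4635)*(1/54148) = -183930641/4635*1/54148 = -183930641/250975980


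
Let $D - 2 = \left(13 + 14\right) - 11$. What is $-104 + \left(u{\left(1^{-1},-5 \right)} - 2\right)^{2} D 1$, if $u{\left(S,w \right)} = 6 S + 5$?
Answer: $1354$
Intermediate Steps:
$u{\left(S,w \right)} = 5 + 6 S$
$D = 18$ ($D = 2 + \left(\left(13 + 14\right) - 11\right) = 2 + \left(27 - 11\right) = 2 + 16 = 18$)
$-104 + \left(u{\left(1^{-1},-5 \right)} - 2\right)^{2} D 1 = -104 + \left(\left(5 + \frac{6}{1}\right) - 2\right)^{2} \cdot 18 \cdot 1 = -104 + \left(\left(5 + 6 \cdot 1\right) - 2\right)^{2} \cdot 18 = -104 + \left(\left(5 + 6\right) - 2\right)^{2} \cdot 18 = -104 + \left(11 - 2\right)^{2} \cdot 18 = -104 + 9^{2} \cdot 18 = -104 + 81 \cdot 18 = -104 + 1458 = 1354$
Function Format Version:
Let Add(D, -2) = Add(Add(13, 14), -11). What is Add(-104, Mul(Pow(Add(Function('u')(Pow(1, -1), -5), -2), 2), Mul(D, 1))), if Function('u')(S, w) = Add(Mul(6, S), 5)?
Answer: 1354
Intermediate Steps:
Function('u')(S, w) = Add(5, Mul(6, S))
D = 18 (D = Add(2, Add(Add(13, 14), -11)) = Add(2, Add(27, -11)) = Add(2, 16) = 18)
Add(-104, Mul(Pow(Add(Function('u')(Pow(1, -1), -5), -2), 2), Mul(D, 1))) = Add(-104, Mul(Pow(Add(Add(5, Mul(6, Pow(1, -1))), -2), 2), Mul(18, 1))) = Add(-104, Mul(Pow(Add(Add(5, Mul(6, 1)), -2), 2), 18)) = Add(-104, Mul(Pow(Add(Add(5, 6), -2), 2), 18)) = Add(-104, Mul(Pow(Add(11, -2), 2), 18)) = Add(-104, Mul(Pow(9, 2), 18)) = Add(-104, Mul(81, 18)) = Add(-104, 1458) = 1354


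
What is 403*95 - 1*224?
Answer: 38061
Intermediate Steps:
403*95 - 1*224 = 38285 - 224 = 38061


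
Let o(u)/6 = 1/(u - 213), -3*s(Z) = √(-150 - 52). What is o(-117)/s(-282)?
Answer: -3*I*√202/11110 ≈ -0.0038378*I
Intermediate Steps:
s(Z) = -I*√202/3 (s(Z) = -√(-150 - 52)/3 = -I*√202/3)
o(u) = 6/(-213 + u) (o(u) = 6/(u - 213) = 6/(-213 + u))
o(-117)/s(-282) = (6/(-213 - 117))/((-I*√202/3)) = (6/(-330))*(3*I*√202/202) = (6*(-1/330))*(3*I*√202/202) = -3*I*√202/11110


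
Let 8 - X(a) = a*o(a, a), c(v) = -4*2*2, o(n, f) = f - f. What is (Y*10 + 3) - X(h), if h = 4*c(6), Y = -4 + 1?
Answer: -35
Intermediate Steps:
o(n, f) = 0
Y = -3
c(v) = -16 (c(v) = -8*2 = -16)
h = -64 (h = 4*(-16) = -64)
X(a) = 8 (X(a) = 8 - a*0 = 8 - 1*0 = 8 + 0 = 8)
(Y*10 + 3) - X(h) = (-3*10 + 3) - 1*8 = (-30 + 3) - 8 = -27 - 8 = -35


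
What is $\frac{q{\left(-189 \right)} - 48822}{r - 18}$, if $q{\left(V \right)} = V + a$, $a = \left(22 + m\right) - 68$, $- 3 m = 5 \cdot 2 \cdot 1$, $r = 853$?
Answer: $- \frac{147181}{2505} \approx -58.755$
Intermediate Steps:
$m = - \frac{10}{3}$ ($m = - \frac{5 \cdot 2 \cdot 1}{3} = - \frac{10 \cdot 1}{3} = \left(- \frac{1}{3}\right) 10 = - \frac{10}{3} \approx -3.3333$)
$a = - \frac{148}{3}$ ($a = \left(22 - \frac{10}{3}\right) - 68 = \frac{56}{3} - 68 = - \frac{148}{3} \approx -49.333$)
$q{\left(V \right)} = - \frac{148}{3} + V$ ($q{\left(V \right)} = V - \frac{148}{3} = - \frac{148}{3} + V$)
$\frac{q{\left(-189 \right)} - 48822}{r - 18} = \frac{\left(- \frac{148}{3} - 189\right) - 48822}{853 - 18} = \frac{- \frac{715}{3} - 48822}{835} = \left(- \frac{147181}{3}\right) \frac{1}{835} = - \frac{147181}{2505}$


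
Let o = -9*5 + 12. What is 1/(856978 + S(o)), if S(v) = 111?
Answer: 1/857089 ≈ 1.1667e-6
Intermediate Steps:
o = -33 (o = -45 + 12 = -33)
1/(856978 + S(o)) = 1/(856978 + 111) = 1/857089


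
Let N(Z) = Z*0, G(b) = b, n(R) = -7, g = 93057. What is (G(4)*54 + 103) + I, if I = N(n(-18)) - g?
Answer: -92738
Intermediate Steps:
N(Z) = 0
I = -93057 (I = 0 - 1*93057 = 0 - 93057 = -93057)
(G(4)*54 + 103) + I = (4*54 + 103) - 93057 = (216 + 103) - 93057 = 319 - 93057 = -92738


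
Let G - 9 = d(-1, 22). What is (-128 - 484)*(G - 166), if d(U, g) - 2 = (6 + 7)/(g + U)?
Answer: 661368/7 ≈ 94481.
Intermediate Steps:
d(U, g) = 2 + 13/(U + g) (d(U, g) = 2 + (6 + 7)/(g + U) = 2 + 13/(U + g))
G = 244/21 (G = 9 + (13 + 2*(-1) + 2*22)/(-1 + 22) = 9 + (13 - 2 + 44)/21 = 9 + (1/21)*55 = 9 + 55/21 = 244/21 ≈ 11.619)
(-128 - 484)*(G - 166) = (-128 - 484)*(244/21 - 166) = -612*(-3242/21) = 661368/7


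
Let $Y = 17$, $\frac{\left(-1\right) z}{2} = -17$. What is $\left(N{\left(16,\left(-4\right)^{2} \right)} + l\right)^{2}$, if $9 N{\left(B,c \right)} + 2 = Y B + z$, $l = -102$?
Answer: $\frac{376996}{81} \approx 4654.3$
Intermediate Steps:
$z = 34$ ($z = \left(-2\right) \left(-17\right) = 34$)
$N{\left(B,c \right)} = \frac{32}{9} + \frac{17 B}{9}$ ($N{\left(B,c \right)} = - \frac{2}{9} + \frac{17 B + 34}{9} = - \frac{2}{9} + \frac{34 + 17 B}{9} = - \frac{2}{9} + \left(\frac{34}{9} + \frac{17 B}{9}\right) = \frac{32}{9} + \frac{17 B}{9}$)
$\left(N{\left(16,\left(-4\right)^{2} \right)} + l\right)^{2} = \left(\left(\frac{32}{9} + \frac{17}{9} \cdot 16\right) - 102\right)^{2} = \left(\left(\frac{32}{9} + \frac{272}{9}\right) - 102\right)^{2} = \left(\frac{304}{9} - 102\right)^{2} = \left(- \frac{614}{9}\right)^{2} = \frac{376996}{81}$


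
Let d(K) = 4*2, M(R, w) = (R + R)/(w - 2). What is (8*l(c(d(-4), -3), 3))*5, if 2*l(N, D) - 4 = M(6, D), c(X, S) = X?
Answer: 320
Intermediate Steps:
M(R, w) = 2*R/(-2 + w) (M(R, w) = (2*R)/(-2 + w) = 2*R/(-2 + w))
d(K) = 8
l(N, D) = 2 + 6/(-2 + D) (l(N, D) = 2 + (2*6/(-2 + D))/2 = 2 + (12/(-2 + D))/2 = 2 + 6/(-2 + D))
(8*l(c(d(-4), -3), 3))*5 = (8*(2*(1 + 3)/(-2 + 3)))*5 = (8*(2*4/1))*5 = (8*(2*1*4))*5 = (8*8)*5 = 64*5 = 320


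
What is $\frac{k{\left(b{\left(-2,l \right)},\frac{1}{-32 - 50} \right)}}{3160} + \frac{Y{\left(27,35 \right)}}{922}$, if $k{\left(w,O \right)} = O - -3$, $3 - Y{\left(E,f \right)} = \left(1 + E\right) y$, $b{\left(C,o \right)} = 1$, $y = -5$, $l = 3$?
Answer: $\frac{3728005}{23890864} \approx 0.15604$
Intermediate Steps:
$Y{\left(E,f \right)} = 8 + 5 E$ ($Y{\left(E,f \right)} = 3 - \left(1 + E\right) \left(-5\right) = 3 - \left(-5 - 5 E\right) = 3 + \left(5 + 5 E\right) = 8 + 5 E$)
$k{\left(w,O \right)} = 3 + O$ ($k{\left(w,O \right)} = O + 3 = 3 + O$)
$\frac{k{\left(b{\left(-2,l \right)},\frac{1}{-32 - 50} \right)}}{3160} + \frac{Y{\left(27,35 \right)}}{922} = \frac{3 + \frac{1}{-32 - 50}}{3160} + \frac{8 + 5 \cdot 27}{922} = \left(3 + \frac{1}{-82}\right) \frac{1}{3160} + \left(8 + 135\right) \frac{1}{922} = \left(3 - \frac{1}{82}\right) \frac{1}{3160} + 143 \cdot \frac{1}{922} = \frac{245}{82} \cdot \frac{1}{3160} + \frac{143}{922} = \frac{49}{51824} + \frac{143}{922} = \frac{3728005}{23890864}$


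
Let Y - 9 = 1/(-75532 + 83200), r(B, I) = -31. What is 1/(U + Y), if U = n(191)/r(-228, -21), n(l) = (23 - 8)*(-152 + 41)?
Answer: 237708/14906623 ≈ 0.015946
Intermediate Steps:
n(l) = -1665 (n(l) = 15*(-111) = -1665)
Y = 69013/7668 (Y = 9 + 1/(-75532 + 83200) = 9 + 1/7668 = 69013/7668 ≈ 9.0001)
U = 1665/31 (U = -1665/(-31) = -1665*(-1/31) = 1665/31 ≈ 53.710)
1/(U + Y) = 1/(1665/31 + 69013/7668) = 1/(14906623/237708) = 237708/14906623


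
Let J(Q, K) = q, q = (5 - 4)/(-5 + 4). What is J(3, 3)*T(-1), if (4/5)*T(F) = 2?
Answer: -5/2 ≈ -2.5000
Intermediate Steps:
q = -1 (q = 1/(-1) = 1*(-1) = -1)
J(Q, K) = -1
T(F) = 5/2 (T(F) = (5/4)*2 = 5/2)
J(3, 3)*T(-1) = -1*5/2 = -5/2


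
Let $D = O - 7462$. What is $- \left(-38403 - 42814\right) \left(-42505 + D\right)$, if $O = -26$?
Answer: $-4060281481$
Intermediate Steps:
$D = -7488$ ($D = -26 - 7462 = -7488$)
$- \left(-38403 - 42814\right) \left(-42505 + D\right) = - \left(-38403 - 42814\right) \left(-42505 - 7488\right) = - \left(-81217\right) \left(-49993\right) = \left(-1\right) 4060281481 = -4060281481$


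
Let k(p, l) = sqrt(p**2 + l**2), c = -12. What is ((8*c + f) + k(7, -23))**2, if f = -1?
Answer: 9987 - 3298*sqrt(2) ≈ 5322.9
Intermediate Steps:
k(p, l) = sqrt(l**2 + p**2)
((8*c + f) + k(7, -23))**2 = ((8*(-12) - 1) + sqrt((-23)**2 + 7**2))**2 = ((-96 - 1) + sqrt(529 + 49))**2 = (-97 + sqrt(578))**2 = (-97 + 17*sqrt(2))**2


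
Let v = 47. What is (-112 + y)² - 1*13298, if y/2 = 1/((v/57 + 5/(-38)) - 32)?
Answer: -9421943842/12737761 ≈ -739.69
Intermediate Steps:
y = -228/3569 (y = 2/((47/57 + 5/(-38)) - 32) = 2/((47*(1/57) + 5*(-1/38)) - 32) = 2/((47/57 - 5/38) - 32) = 2/(79/114 - 32) = 2/(-3569/114) = 2*(-114/3569) = -228/3569 ≈ -0.063883)
(-112 + y)² - 1*13298 = (-112 - 228/3569)² - 1*13298 = (-399956/3569)² - 13298 = 159964801936/12737761 - 13298 = -9421943842/12737761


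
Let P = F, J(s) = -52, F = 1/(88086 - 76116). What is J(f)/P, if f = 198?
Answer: -622440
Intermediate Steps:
F = 1/11970 ≈ 8.3542e-5
P = 1/11970 ≈ 8.3542e-5
J(f)/P = -52/1/11970 = -52*11970 = -622440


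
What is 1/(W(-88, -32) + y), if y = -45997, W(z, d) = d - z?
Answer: -1/45941 ≈ -2.1767e-5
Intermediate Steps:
1/(W(-88, -32) + y) = 1/((-32 - 1*(-88)) - 45997) = 1/((-32 + 88) - 45997) = 1/(56 - 45997) = 1/(-45941) = -1/45941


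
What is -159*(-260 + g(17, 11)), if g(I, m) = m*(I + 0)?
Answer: 11607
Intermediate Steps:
g(I, m) = I*m (g(I, m) = m*I = I*m)
-159*(-260 + g(17, 11)) = -159*(-260 + 17*11) = -159*(-260 + 187) = -159*(-73) = 11607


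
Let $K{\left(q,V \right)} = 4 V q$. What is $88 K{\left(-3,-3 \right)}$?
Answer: $3168$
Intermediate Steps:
$K{\left(q,V \right)} = 4 V q$
$88 K{\left(-3,-3 \right)} = 88 \cdot 4 \left(-3\right) \left(-3\right) = 88 \cdot 36 = 3168$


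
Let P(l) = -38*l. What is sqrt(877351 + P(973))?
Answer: sqrt(840377) ≈ 916.72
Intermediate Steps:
sqrt(877351 + P(973)) = sqrt(877351 - 38*973) = sqrt(877351 - 36974) = sqrt(840377)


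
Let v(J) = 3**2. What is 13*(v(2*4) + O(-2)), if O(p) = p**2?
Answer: 169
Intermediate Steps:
v(J) = 9
13*(v(2*4) + O(-2)) = 13*(9 + (-2)**2) = 13*(9 + 4) = 13*13 = 169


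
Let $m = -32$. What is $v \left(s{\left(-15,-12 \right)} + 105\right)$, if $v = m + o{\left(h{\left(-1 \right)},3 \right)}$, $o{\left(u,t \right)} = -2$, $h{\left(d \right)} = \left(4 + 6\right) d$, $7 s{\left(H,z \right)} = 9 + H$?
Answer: $- \frac{24786}{7} \approx -3540.9$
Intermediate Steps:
$s{\left(H,z \right)} = \frac{9}{7} + \frac{H}{7}$ ($s{\left(H,z \right)} = \frac{9 + H}{7} = \frac{9}{7} + \frac{H}{7}$)
$h{\left(d \right)} = 10 d$
$v = -34$ ($v = -32 - 2 = -34$)
$v \left(s{\left(-15,-12 \right)} + 105\right) = - 34 \left(\left(\frac{9}{7} + \frac{1}{7} \left(-15\right)\right) + 105\right) = - 34 \left(\left(\frac{9}{7} - \frac{15}{7}\right) + 105\right) = - 34 \left(- \frac{6}{7} + 105\right) = \left(-34\right) \frac{729}{7} = - \frac{24786}{7}$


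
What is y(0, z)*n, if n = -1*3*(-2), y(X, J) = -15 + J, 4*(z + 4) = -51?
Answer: -381/2 ≈ -190.50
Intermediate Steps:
z = -67/4 (z = -4 + (¼)*(-51) = -4 - 51/4 = -67/4 ≈ -16.750)
n = 6 (n = -3*(-2) = 6)
y(0, z)*n = (-15 - 67/4)*6 = -127/4*6 = -381/2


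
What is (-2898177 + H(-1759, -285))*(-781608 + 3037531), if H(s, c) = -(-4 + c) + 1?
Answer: -6537409934701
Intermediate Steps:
H(s, c) = 5 - c (H(s, c) = (4 - c) + 1 = 5 - c)
(-2898177 + H(-1759, -285))*(-781608 + 3037531) = (-2898177 + (5 - 1*(-285)))*(-781608 + 3037531) = (-2898177 + (5 + 285))*2255923 = (-2898177 + 290)*2255923 = -2897887*2255923 = -6537409934701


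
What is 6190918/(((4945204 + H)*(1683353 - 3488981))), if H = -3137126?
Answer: -3095459/1632358131492 ≈ -1.8963e-6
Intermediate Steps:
6190918/(((4945204 + H)*(1683353 - 3488981))) = 6190918/(((4945204 - 3137126)*(1683353 - 3488981))) = 6190918/((1808078*(-1805628))) = 6190918/(-3264716262984) = 6190918*(-1/3264716262984) = -3095459/1632358131492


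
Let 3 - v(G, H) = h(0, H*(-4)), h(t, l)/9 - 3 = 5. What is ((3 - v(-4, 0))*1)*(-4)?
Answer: -288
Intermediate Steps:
h(t, l) = 72 (h(t, l) = 27 + 9*5 = 27 + 45 = 72)
v(G, H) = -69 (v(G, H) = 3 - 1*72 = 3 - 72 = -69)
((3 - v(-4, 0))*1)*(-4) = ((3 - 1*(-69))*1)*(-4) = ((3 + 69)*1)*(-4) = (72*1)*(-4) = 72*(-4) = -288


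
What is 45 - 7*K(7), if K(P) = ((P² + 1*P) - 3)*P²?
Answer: -18134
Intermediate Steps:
K(P) = P²*(-3 + P + P²) (K(P) = ((P² + P) - 3)*P² = ((P + P²) - 3)*P² = (-3 + P + P²)*P² = P²*(-3 + P + P²))
45 - 7*K(7) = 45 - 7*7²*(-3 + 7 + 7²) = 45 - 343*(-3 + 7 + 49) = 45 - 343*53 = 45 - 7*2597 = 45 - 18179 = -18134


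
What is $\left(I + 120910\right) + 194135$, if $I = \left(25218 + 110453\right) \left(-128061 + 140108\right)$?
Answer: $1634743582$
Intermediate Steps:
$I = 1634428537$ ($I = 135671 \cdot 12047 = 1634428537$)
$\left(I + 120910\right) + 194135 = \left(1634428537 + 120910\right) + 194135 = 1634549447 + 194135 = 1634743582$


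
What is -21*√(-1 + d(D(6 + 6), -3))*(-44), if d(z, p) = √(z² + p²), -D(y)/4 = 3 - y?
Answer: 924*√(-1 + 3*√145) ≈ 5476.2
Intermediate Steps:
D(y) = -12 + 4*y (D(y) = -4*(3 - y) = -12 + 4*y)
d(z, p) = √(p² + z²)
-21*√(-1 + d(D(6 + 6), -3))*(-44) = -21*√(-1 + √((-3)² + (-12 + 4*(6 + 6))²))*(-44) = -21*√(-1 + √(9 + (-12 + 4*12)²))*(-44) = -21*√(-1 + √(9 + (-12 + 48)²))*(-44) = -21*√(-1 + √(9 + 36²))*(-44) = -21*√(-1 + √(9 + 1296))*(-44) = -21*√(-1 + √1305)*(-44) = -21*√(-1 + 3*√145)*(-44) = 924*√(-1 + 3*√145)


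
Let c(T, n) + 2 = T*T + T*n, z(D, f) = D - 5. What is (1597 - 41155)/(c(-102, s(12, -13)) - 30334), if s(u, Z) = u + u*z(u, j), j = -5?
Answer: 6593/4954 ≈ 1.3308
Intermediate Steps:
z(D, f) = -5 + D
s(u, Z) = u + u*(-5 + u)
c(T, n) = -2 + T² + T*n (c(T, n) = -2 + (T*T + T*n) = -2 + (T² + T*n) = -2 + T² + T*n)
(1597 - 41155)/(c(-102, s(12, -13)) - 30334) = (1597 - 41155)/((-2 + (-102)² - 1224*(-4 + 12)) - 30334) = -39558/((-2 + 10404 - 1224*8) - 30334) = -39558/((-2 + 10404 - 102*96) - 30334) = -39558/((-2 + 10404 - 9792) - 30334) = -39558/(610 - 30334) = -39558/(-29724) = -39558*(-1/29724) = 6593/4954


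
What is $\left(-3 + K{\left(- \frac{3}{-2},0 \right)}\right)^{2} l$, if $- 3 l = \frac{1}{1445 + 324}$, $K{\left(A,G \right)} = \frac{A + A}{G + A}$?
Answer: $- \frac{1}{5307} \approx -0.00018843$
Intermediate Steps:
$K{\left(A,G \right)} = \frac{2 A}{A + G}$
$l = - \frac{1}{5307}$ ($l = - \frac{1}{3 \left(1445 + 324\right)} = - \frac{1}{3 \cdot 1769} = \left(- \frac{1}{3}\right) \frac{1}{1769} = - \frac{1}{5307} \approx -0.00018843$)
$\left(-3 + K{\left(- \frac{3}{-2},0 \right)}\right)^{2} l = \left(-3 + \frac{2 \left(- \frac{3}{-2}\right)}{- \frac{3}{-2} + 0}\right)^{2} \left(- \frac{1}{5307}\right) = \left(-3 + \frac{2 \left(\left(-3\right) \left(- \frac{1}{2}\right)\right)}{\left(-3\right) \left(- \frac{1}{2}\right) + 0}\right)^{2} \left(- \frac{1}{5307}\right) = \left(-3 + 2 \cdot \frac{3}{2} \frac{1}{\frac{3}{2} + 0}\right)^{2} \left(- \frac{1}{5307}\right) = \left(-3 + 2 \cdot \frac{3}{2} \frac{1}{\frac{3}{2}}\right)^{2} \left(- \frac{1}{5307}\right) = \left(-3 + 2 \cdot \frac{3}{2} \cdot \frac{2}{3}\right)^{2} \left(- \frac{1}{5307}\right) = \left(-3 + 2\right)^{2} \left(- \frac{1}{5307}\right) = \left(-1\right)^{2} \left(- \frac{1}{5307}\right) = 1 \left(- \frac{1}{5307}\right) = - \frac{1}{5307}$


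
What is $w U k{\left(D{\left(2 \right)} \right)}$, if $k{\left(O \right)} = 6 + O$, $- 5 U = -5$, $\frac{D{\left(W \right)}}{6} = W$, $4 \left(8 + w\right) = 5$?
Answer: $- \frac{243}{2} \approx -121.5$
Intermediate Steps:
$w = - \frac{27}{4}$ ($w = -8 + \frac{1}{4} \cdot 5 = -8 + \frac{5}{4} = - \frac{27}{4} \approx -6.75$)
$D{\left(W \right)} = 6 W$
$U = 1$ ($U = \left(- \frac{1}{5}\right) \left(-5\right) = 1$)
$w U k{\left(D{\left(2 \right)} \right)} = \left(- \frac{27}{4}\right) 1 \left(6 + 6 \cdot 2\right) = - \frac{27 \left(6 + 12\right)}{4} = \left(- \frac{27}{4}\right) 18 = - \frac{243}{2}$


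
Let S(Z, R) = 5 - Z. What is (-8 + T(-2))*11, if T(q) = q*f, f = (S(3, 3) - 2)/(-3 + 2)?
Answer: -88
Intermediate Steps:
f = 0 (f = ((5 - 1*3) - 2)/(-3 + 2) = ((5 - 3) - 2)/(-1) = (2 - 2)*(-1) = 0*(-1) = 0)
T(q) = 0 (T(q) = q*0 = 0)
(-8 + T(-2))*11 = (-8 + 0)*11 = -8*11 = -88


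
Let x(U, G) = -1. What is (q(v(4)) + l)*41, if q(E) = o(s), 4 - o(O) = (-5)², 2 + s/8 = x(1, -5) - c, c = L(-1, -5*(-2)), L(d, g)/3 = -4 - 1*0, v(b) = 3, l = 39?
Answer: 738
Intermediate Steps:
L(d, g) = -12 (L(d, g) = 3*(-4 - 1*0) = 3*(-4 + 0) = 3*(-4) = -12)
c = -12
s = 72 (s = -16 + 8*(-1 - 1*(-12)) = -16 + 8*(-1 + 12) = -16 + 8*11 = -16 + 88 = 72)
o(O) = -21 (o(O) = 4 - 1*(-5)² = 4 - 1*25 = 4 - 25 = -21)
q(E) = -21
(q(v(4)) + l)*41 = (-21 + 39)*41 = 18*41 = 738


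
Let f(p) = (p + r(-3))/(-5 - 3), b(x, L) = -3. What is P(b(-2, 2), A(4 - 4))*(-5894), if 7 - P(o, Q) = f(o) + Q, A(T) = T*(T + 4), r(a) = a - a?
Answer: -156191/4 ≈ -39048.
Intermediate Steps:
r(a) = 0
A(T) = T*(4 + T)
f(p) = -p/8 (f(p) = (p + 0)/(-5 - 3) = p/(-8) = p*(-⅛) = -p/8)
P(o, Q) = 7 - Q + o/8 (P(o, Q) = 7 - (-o/8 + Q) = 7 - (Q - o/8) = 7 + (-Q + o/8) = 7 - Q + o/8)
P(b(-2, 2), A(4 - 4))*(-5894) = (7 - (4 - 4)*(4 + (4 - 4)) + (⅛)*(-3))*(-5894) = (7 - 0*(4 + 0) - 3/8)*(-5894) = (7 - 0*4 - 3/8)*(-5894) = (7 - 1*0 - 3/8)*(-5894) = (7 + 0 - 3/8)*(-5894) = (53/8)*(-5894) = -156191/4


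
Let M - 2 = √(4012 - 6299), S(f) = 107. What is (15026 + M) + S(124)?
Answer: 15135 + I*√2287 ≈ 15135.0 + 47.823*I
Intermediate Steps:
M = 2 + I*√2287 (M = 2 + √(4012 - 6299) = 2 + √(-2287) = 2 + I*√2287 ≈ 2.0 + 47.823*I)
(15026 + M) + S(124) = (15026 + (2 + I*√2287)) + 107 = (15028 + I*√2287) + 107 = 15135 + I*√2287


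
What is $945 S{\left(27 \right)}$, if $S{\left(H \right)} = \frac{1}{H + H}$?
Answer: $\frac{35}{2} \approx 17.5$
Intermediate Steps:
$S{\left(H \right)} = \frac{1}{2 H}$
$945 S{\left(27 \right)} = 945 \frac{1}{2 \cdot 27} = 945 \cdot \frac{1}{2} \cdot \frac{1}{27} = 945 \cdot \frac{1}{54} = \frac{35}{2}$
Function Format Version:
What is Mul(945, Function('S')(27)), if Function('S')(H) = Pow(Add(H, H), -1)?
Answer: Rational(35, 2) ≈ 17.500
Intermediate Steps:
Function('S')(H) = Mul(Rational(1, 2), Pow(H, -1)) (Function('S')(H) = Pow(Mul(2, H), -1) = Mul(Rational(1, 2), Pow(H, -1)))
Mul(945, Function('S')(27)) = Mul(945, Mul(Rational(1, 2), Pow(27, -1))) = Mul(945, Mul(Rational(1, 2), Rational(1, 27))) = Mul(945, Rational(1, 54)) = Rational(35, 2)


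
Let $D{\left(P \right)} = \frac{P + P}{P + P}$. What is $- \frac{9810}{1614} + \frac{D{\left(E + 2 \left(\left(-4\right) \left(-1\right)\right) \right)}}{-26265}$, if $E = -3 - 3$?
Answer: $- \frac{42943544}{7065285} \approx -6.0781$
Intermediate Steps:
$E = -6$
$D{\left(P \right)} = 1$ ($D{\left(P \right)} = \frac{2 P}{2 P} = 2 P \frac{1}{2 P} = 1$)
$- \frac{9810}{1614} + \frac{D{\left(E + 2 \left(\left(-4\right) \left(-1\right)\right) \right)}}{-26265} = - \frac{9810}{1614} + 1 \frac{1}{-26265} = \left(-9810\right) \frac{1}{1614} + 1 \left(- \frac{1}{26265}\right) = - \frac{1635}{269} - \frac{1}{26265} = - \frac{42943544}{7065285}$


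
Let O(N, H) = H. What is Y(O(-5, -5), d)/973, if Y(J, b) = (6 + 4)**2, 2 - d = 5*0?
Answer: 100/973 ≈ 0.10277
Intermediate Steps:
d = 2 (d = 2 - 5*0 = 2 - 1*0 = 2 + 0 = 2)
Y(J, b) = 100 (Y(J, b) = 10**2 = 100)
Y(O(-5, -5), d)/973 = 100/973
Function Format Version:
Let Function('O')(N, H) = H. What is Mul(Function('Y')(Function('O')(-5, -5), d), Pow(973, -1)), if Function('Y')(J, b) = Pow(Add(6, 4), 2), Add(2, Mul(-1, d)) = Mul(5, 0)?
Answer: Rational(100, 973) ≈ 0.10277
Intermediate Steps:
d = 2 (d = Add(2, Mul(-1, Mul(5, 0))) = Add(2, Mul(-1, 0)) = Add(2, 0) = 2)
Function('Y')(J, b) = 100 (Function('Y')(J, b) = Pow(10, 2) = 100)
Mul(Function('Y')(Function('O')(-5, -5), d), Pow(973, -1)) = Mul(100, Pow(973, -1)) = Mul(100, Rational(1, 973)) = Rational(100, 973)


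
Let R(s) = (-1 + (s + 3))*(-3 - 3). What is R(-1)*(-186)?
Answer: 1116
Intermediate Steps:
R(s) = -12 - 6*s (R(s) = (-1 + (3 + s))*(-6) = (2 + s)*(-6) = -12 - 6*s)
R(-1)*(-186) = (-12 - 6*(-1))*(-186) = (-12 + 6)*(-186) = -6*(-186) = 1116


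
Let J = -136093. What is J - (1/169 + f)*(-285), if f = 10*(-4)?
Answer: -24926032/169 ≈ -1.4749e+5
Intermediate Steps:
f = -40
J - (1/169 + f)*(-285) = -136093 - (1/169 - 40)*(-285) = -136093 - (-6759)*(-285)/169 = -136093 - 1*1926315/169 = -136093 - 1926315/169 = -24926032/169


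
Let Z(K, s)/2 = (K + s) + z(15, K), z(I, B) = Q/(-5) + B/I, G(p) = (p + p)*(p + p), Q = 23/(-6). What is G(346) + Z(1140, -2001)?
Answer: 7159433/15 ≈ 4.7730e+5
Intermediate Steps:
Q = -23/6 (Q = 23*(-⅙) = -23/6 ≈ -3.8333)
G(p) = 4*p² (G(p) = (2*p)*(2*p) = 4*p²)
z(I, B) = 23/30 + B/I (z(I, B) = -23/6/(-5) + B/I = -23/6*(-⅕) + B/I = 23/30 + B/I)
Z(K, s) = 23/15 + 2*s + 32*K/15 (Z(K, s) = 2*((K + s) + (23/30 + K/15)) = 2*(23/30 + s + 16*K/15) = 23/15 + 2*s + 32*K/15)
G(346) + Z(1140, -2001) = 4*346² + (23/15 + 2*(-2001) + (32/15)*1140) = 4*119716 + (23/15 - 4002 + 2432) = 478864 - 23527/15 = 7159433/15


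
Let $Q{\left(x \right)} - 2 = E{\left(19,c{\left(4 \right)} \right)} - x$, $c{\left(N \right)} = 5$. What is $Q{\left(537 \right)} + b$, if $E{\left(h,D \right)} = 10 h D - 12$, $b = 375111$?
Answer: $375514$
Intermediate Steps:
$E{\left(h,D \right)} = -12 + 10 D h$ ($E{\left(h,D \right)} = 10 D h - 12 = -12 + 10 D h$)
$Q{\left(x \right)} = 940 - x$ ($Q{\left(x \right)} = 2 - \left(12 - 950 + x\right) = 2 - \left(-938 + x\right) = 940 - x$)
$Q{\left(537 \right)} + b = \left(940 - 537\right) + 375111 = 403 + 375111 = 375514$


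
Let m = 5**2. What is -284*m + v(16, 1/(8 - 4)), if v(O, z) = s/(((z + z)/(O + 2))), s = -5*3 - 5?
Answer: -7820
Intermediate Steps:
s = -20 (s = -15 - 5 = -20)
v(O, z) = -10*(2 + O)/z (v(O, z) = -20*(O + 2)/(z + z) = -20*(2 + O)/(2*z) = -10*(2 + O)/z)
m = 25
-284*m + v(16, 1/(8 - 4)) = -284*25 + 10*(-2 - 1*16)/(1/(8 - 4)) = -7100 + 10*(-2 - 16)/(1/4) = -7100 + 10*(-18)/(1/4) = -7100 + 10*4*(-18) = -7100 - 720 = -7820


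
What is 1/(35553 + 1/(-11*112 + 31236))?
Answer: 30004/1066732213 ≈ 2.8127e-5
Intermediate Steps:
1/(35553 + 1/(-11*112 + 31236)) = 1/(35553 + 1/(-1232 + 31236)) = 1/(35553 + 1/30004) = 1/(1066732213/30004) = 30004/1066732213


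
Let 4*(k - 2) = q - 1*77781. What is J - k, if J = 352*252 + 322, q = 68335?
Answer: 182771/2 ≈ 91386.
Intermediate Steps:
J = 89026 (J = 88704 + 322 = 89026)
k = -4719/2 (k = 2 + (68335 - 1*77781)/4 = 2 + (68335 - 77781)/4 = 2 + (¼)*(-9446) = 2 - 4723/2 = -4719/2 ≈ -2359.5)
J - k = 89026 - 1*(-4719/2) = 89026 + 4719/2 = 182771/2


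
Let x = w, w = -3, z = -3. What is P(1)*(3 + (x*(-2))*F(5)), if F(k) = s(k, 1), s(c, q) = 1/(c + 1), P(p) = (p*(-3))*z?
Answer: 36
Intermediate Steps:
P(p) = 9*p (P(p) = (p*(-3))*(-3) = -3*p*(-3) = 9*p)
s(c, q) = 1/(1 + c)
F(k) = 1/(1 + k)
x = -3
P(1)*(3 + (x*(-2))*F(5)) = (9*1)*(3 + (-3*(-2))/(1 + 5)) = 9*(3 + 6/6) = 9*(3 + 6*(1/6)) = 9*(3 + 1) = 9*4 = 36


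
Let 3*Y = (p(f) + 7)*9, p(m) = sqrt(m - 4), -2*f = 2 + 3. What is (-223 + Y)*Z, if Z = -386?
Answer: 77972 - 579*I*sqrt(26) ≈ 77972.0 - 2952.3*I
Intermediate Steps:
f = -5/2 (f = -(2 + 3)/2 = -1/2*5 = -5/2 ≈ -2.5000)
p(m) = sqrt(-4 + m)
Y = 21 + 3*I*sqrt(26)/2 (Y = ((sqrt(-4 - 5/2) + 7)*9)/3 = ((sqrt(-13/2) + 7)*9)/3 = ((I*sqrt(26)/2 + 7)*9)/3 = ((7 + I*sqrt(26)/2)*9)/3 = (63 + 9*I*sqrt(26)/2)/3 = 21 + 3*I*sqrt(26)/2 ≈ 21.0 + 7.6485*I)
(-223 + Y)*Z = (-223 + (21 + 3*I*sqrt(26)/2))*(-386) = (-202 + 3*I*sqrt(26)/2)*(-386) = 77972 - 579*I*sqrt(26)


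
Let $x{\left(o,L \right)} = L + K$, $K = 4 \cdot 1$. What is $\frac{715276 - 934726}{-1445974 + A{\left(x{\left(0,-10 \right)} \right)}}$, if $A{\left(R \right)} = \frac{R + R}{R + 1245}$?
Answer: $\frac{15105475}{99531211} \approx 0.15177$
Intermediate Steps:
$K = 4$
$x{\left(o,L \right)} = 4 + L$ ($x{\left(o,L \right)} = L + 4 = 4 + L$)
$A{\left(R \right)} = \frac{2 R}{1245 + R}$
$\frac{715276 - 934726}{-1445974 + A{\left(x{\left(0,-10 \right)} \right)}} = \frac{715276 - 934726}{-1445974 + \frac{2 \left(4 - 10\right)}{1245 + \left(4 - 10\right)}} = - \frac{219450}{-1445974 + 2 \left(-6\right) \frac{1}{1245 - 6}} = - \frac{219450}{-1445974 + 2 \left(-6\right) \frac{1}{1239}} = - \frac{219450}{-1445974 - \frac{4}{413}} = - \frac{219450}{- \frac{597187266}{413}} = \left(-219450\right) \left(- \frac{413}{597187266}\right) = \frac{15105475}{99531211}$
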